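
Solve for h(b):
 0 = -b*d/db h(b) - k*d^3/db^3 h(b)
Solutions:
 h(b) = C1 + Integral(C2*airyai(b*(-1/k)^(1/3)) + C3*airybi(b*(-1/k)^(1/3)), b)


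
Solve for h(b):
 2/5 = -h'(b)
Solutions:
 h(b) = C1 - 2*b/5


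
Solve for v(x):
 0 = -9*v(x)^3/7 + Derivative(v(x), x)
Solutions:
 v(x) = -sqrt(14)*sqrt(-1/(C1 + 9*x))/2
 v(x) = sqrt(14)*sqrt(-1/(C1 + 9*x))/2


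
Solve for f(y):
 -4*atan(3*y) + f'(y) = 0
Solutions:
 f(y) = C1 + 4*y*atan(3*y) - 2*log(9*y^2 + 1)/3


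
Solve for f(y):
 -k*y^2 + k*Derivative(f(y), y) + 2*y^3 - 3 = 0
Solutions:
 f(y) = C1 + y^3/3 - y^4/(2*k) + 3*y/k


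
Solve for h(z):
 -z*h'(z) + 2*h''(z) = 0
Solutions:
 h(z) = C1 + C2*erfi(z/2)


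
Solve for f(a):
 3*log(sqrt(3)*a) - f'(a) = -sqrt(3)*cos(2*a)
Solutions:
 f(a) = C1 + 3*a*log(a) - 3*a + 3*a*log(3)/2 + sqrt(3)*sin(2*a)/2


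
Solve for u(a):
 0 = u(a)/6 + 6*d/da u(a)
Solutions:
 u(a) = C1*exp(-a/36)


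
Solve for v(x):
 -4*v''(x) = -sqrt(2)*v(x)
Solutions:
 v(x) = C1*exp(-2^(1/4)*x/2) + C2*exp(2^(1/4)*x/2)


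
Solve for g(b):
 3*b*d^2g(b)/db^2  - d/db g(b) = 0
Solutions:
 g(b) = C1 + C2*b^(4/3)


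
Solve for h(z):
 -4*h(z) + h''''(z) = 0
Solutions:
 h(z) = C1*exp(-sqrt(2)*z) + C2*exp(sqrt(2)*z) + C3*sin(sqrt(2)*z) + C4*cos(sqrt(2)*z)


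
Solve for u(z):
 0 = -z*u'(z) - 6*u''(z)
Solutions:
 u(z) = C1 + C2*erf(sqrt(3)*z/6)


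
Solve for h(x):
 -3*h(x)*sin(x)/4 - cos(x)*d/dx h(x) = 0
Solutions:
 h(x) = C1*cos(x)^(3/4)


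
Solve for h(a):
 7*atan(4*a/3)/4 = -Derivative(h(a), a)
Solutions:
 h(a) = C1 - 7*a*atan(4*a/3)/4 + 21*log(16*a^2 + 9)/32


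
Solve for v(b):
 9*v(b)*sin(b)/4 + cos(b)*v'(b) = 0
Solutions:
 v(b) = C1*cos(b)^(9/4)


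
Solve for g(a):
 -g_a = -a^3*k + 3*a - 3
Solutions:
 g(a) = C1 + a^4*k/4 - 3*a^2/2 + 3*a


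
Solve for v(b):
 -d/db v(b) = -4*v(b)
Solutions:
 v(b) = C1*exp(4*b)


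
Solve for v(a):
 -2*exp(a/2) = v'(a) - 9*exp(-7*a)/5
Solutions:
 v(a) = C1 - 4*exp(a/2) - 9*exp(-7*a)/35


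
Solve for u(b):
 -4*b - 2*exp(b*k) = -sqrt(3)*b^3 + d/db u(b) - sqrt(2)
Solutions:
 u(b) = C1 + sqrt(3)*b^4/4 - 2*b^2 + sqrt(2)*b - 2*exp(b*k)/k


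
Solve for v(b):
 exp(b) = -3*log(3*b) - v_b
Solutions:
 v(b) = C1 - 3*b*log(b) + 3*b*(1 - log(3)) - exp(b)


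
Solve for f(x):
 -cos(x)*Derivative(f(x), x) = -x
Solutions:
 f(x) = C1 + Integral(x/cos(x), x)


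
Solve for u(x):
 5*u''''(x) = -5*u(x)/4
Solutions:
 u(x) = (C1*sin(x/2) + C2*cos(x/2))*exp(-x/2) + (C3*sin(x/2) + C4*cos(x/2))*exp(x/2)


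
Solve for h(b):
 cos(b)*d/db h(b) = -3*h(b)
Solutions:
 h(b) = C1*(sin(b) - 1)^(3/2)/(sin(b) + 1)^(3/2)


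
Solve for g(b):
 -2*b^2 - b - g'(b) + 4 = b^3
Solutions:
 g(b) = C1 - b^4/4 - 2*b^3/3 - b^2/2 + 4*b


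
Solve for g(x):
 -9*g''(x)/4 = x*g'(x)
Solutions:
 g(x) = C1 + C2*erf(sqrt(2)*x/3)


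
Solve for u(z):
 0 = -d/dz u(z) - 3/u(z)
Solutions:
 u(z) = -sqrt(C1 - 6*z)
 u(z) = sqrt(C1 - 6*z)


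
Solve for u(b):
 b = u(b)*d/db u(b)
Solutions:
 u(b) = -sqrt(C1 + b^2)
 u(b) = sqrt(C1 + b^2)


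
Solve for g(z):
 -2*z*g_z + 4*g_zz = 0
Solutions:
 g(z) = C1 + C2*erfi(z/2)


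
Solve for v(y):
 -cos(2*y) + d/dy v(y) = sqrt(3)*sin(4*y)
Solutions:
 v(y) = C1 + sin(2*y)/2 - sqrt(3)*cos(4*y)/4


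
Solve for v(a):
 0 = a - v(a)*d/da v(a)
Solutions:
 v(a) = -sqrt(C1 + a^2)
 v(a) = sqrt(C1 + a^2)


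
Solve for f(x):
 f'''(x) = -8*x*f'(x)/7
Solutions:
 f(x) = C1 + Integral(C2*airyai(-2*7^(2/3)*x/7) + C3*airybi(-2*7^(2/3)*x/7), x)


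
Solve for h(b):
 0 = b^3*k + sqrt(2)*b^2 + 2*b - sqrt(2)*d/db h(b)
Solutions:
 h(b) = C1 + sqrt(2)*b^4*k/8 + b^3/3 + sqrt(2)*b^2/2


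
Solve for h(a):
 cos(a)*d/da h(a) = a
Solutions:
 h(a) = C1 + Integral(a/cos(a), a)


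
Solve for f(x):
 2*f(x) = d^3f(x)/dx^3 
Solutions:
 f(x) = C3*exp(2^(1/3)*x) + (C1*sin(2^(1/3)*sqrt(3)*x/2) + C2*cos(2^(1/3)*sqrt(3)*x/2))*exp(-2^(1/3)*x/2)


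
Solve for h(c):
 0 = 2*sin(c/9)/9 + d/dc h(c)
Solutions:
 h(c) = C1 + 2*cos(c/9)


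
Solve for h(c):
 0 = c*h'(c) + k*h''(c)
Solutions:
 h(c) = C1 + C2*sqrt(k)*erf(sqrt(2)*c*sqrt(1/k)/2)


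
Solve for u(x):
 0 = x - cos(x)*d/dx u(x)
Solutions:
 u(x) = C1 + Integral(x/cos(x), x)


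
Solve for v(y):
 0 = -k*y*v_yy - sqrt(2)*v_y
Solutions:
 v(y) = C1 + y^(((re(k) - sqrt(2))*re(k) + im(k)^2)/(re(k)^2 + im(k)^2))*(C2*sin(sqrt(2)*log(y)*Abs(im(k))/(re(k)^2 + im(k)^2)) + C3*cos(sqrt(2)*log(y)*im(k)/(re(k)^2 + im(k)^2)))


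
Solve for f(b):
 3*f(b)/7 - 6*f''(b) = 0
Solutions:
 f(b) = C1*exp(-sqrt(14)*b/14) + C2*exp(sqrt(14)*b/14)


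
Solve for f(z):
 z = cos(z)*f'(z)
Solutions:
 f(z) = C1 + Integral(z/cos(z), z)


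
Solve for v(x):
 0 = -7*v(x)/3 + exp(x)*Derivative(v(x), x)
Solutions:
 v(x) = C1*exp(-7*exp(-x)/3)


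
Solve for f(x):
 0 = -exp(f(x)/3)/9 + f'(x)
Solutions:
 f(x) = 3*log(-1/(C1 + x)) + 9*log(3)


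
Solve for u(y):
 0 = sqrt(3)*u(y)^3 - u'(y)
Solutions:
 u(y) = -sqrt(2)*sqrt(-1/(C1 + sqrt(3)*y))/2
 u(y) = sqrt(2)*sqrt(-1/(C1 + sqrt(3)*y))/2


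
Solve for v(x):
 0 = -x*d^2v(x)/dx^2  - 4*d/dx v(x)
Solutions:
 v(x) = C1 + C2/x^3


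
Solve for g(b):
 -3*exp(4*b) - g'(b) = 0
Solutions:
 g(b) = C1 - 3*exp(4*b)/4


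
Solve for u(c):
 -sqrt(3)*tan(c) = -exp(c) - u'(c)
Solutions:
 u(c) = C1 - exp(c) - sqrt(3)*log(cos(c))


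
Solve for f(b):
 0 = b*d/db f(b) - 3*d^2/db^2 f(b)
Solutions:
 f(b) = C1 + C2*erfi(sqrt(6)*b/6)


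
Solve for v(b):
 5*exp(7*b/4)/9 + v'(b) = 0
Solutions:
 v(b) = C1 - 20*exp(7*b/4)/63


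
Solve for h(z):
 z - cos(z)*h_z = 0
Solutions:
 h(z) = C1 + Integral(z/cos(z), z)


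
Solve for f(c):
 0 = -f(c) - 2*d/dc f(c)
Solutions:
 f(c) = C1*exp(-c/2)


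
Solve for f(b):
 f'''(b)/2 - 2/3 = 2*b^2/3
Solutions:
 f(b) = C1 + C2*b + C3*b^2 + b^5/45 + 2*b^3/9


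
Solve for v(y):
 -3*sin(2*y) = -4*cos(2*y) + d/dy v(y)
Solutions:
 v(y) = C1 + 2*sin(2*y) + 3*cos(2*y)/2


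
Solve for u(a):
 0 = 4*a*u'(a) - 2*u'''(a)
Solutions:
 u(a) = C1 + Integral(C2*airyai(2^(1/3)*a) + C3*airybi(2^(1/3)*a), a)


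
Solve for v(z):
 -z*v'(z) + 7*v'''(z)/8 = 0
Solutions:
 v(z) = C1 + Integral(C2*airyai(2*7^(2/3)*z/7) + C3*airybi(2*7^(2/3)*z/7), z)


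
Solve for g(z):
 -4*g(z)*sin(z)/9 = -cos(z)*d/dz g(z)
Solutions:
 g(z) = C1/cos(z)^(4/9)


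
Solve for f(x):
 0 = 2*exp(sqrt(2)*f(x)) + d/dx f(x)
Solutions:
 f(x) = sqrt(2)*(2*log(1/(C1 + 2*x)) - log(2))/4


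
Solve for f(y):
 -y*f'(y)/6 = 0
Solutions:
 f(y) = C1


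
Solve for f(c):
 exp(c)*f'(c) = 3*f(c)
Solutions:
 f(c) = C1*exp(-3*exp(-c))


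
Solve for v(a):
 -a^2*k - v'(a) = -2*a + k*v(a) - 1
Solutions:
 v(a) = C1*exp(-a*k) - a^2 + 4*a/k + 1/k - 4/k^2


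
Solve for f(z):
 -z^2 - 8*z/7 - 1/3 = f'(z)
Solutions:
 f(z) = C1 - z^3/3 - 4*z^2/7 - z/3


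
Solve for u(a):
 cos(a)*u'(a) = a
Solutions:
 u(a) = C1 + Integral(a/cos(a), a)


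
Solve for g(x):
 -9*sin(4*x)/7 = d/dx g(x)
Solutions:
 g(x) = C1 + 9*cos(4*x)/28


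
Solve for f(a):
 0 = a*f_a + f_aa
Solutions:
 f(a) = C1 + C2*erf(sqrt(2)*a/2)


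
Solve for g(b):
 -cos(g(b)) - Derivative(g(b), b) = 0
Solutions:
 g(b) = pi - asin((C1 + exp(2*b))/(C1 - exp(2*b)))
 g(b) = asin((C1 + exp(2*b))/(C1 - exp(2*b)))


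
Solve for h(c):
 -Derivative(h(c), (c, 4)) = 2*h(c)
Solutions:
 h(c) = (C1*sin(2^(3/4)*c/2) + C2*cos(2^(3/4)*c/2))*exp(-2^(3/4)*c/2) + (C3*sin(2^(3/4)*c/2) + C4*cos(2^(3/4)*c/2))*exp(2^(3/4)*c/2)


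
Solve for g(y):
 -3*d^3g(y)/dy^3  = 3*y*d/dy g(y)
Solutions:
 g(y) = C1 + Integral(C2*airyai(-y) + C3*airybi(-y), y)


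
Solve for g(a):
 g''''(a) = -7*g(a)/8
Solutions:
 g(a) = (C1*sin(2^(3/4)*7^(1/4)*a/4) + C2*cos(2^(3/4)*7^(1/4)*a/4))*exp(-2^(3/4)*7^(1/4)*a/4) + (C3*sin(2^(3/4)*7^(1/4)*a/4) + C4*cos(2^(3/4)*7^(1/4)*a/4))*exp(2^(3/4)*7^(1/4)*a/4)


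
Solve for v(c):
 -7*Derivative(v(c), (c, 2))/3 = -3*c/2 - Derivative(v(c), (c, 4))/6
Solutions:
 v(c) = C1 + C2*c + C3*exp(-sqrt(14)*c) + C4*exp(sqrt(14)*c) + 3*c^3/28


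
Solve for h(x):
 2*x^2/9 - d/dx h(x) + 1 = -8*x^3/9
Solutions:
 h(x) = C1 + 2*x^4/9 + 2*x^3/27 + x


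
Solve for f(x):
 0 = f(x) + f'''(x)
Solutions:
 f(x) = C3*exp(-x) + (C1*sin(sqrt(3)*x/2) + C2*cos(sqrt(3)*x/2))*exp(x/2)


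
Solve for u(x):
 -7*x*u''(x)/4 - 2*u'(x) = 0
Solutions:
 u(x) = C1 + C2/x^(1/7)


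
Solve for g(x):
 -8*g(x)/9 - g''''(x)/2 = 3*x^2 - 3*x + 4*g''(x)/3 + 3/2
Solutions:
 g(x) = -27*x^2/8 + 27*x/8 + (C1 + C2*x)*sin(2*sqrt(3)*x/3) + (C3 + C4*x)*cos(2*sqrt(3)*x/3) + 135/16


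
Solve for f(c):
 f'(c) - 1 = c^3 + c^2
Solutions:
 f(c) = C1 + c^4/4 + c^3/3 + c


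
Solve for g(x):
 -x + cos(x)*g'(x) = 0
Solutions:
 g(x) = C1 + Integral(x/cos(x), x)


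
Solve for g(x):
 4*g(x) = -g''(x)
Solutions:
 g(x) = C1*sin(2*x) + C2*cos(2*x)


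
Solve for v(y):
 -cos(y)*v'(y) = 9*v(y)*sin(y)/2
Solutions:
 v(y) = C1*cos(y)^(9/2)


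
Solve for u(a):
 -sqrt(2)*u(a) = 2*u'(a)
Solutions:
 u(a) = C1*exp(-sqrt(2)*a/2)


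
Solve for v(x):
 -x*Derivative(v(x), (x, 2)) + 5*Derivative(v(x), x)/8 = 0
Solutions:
 v(x) = C1 + C2*x^(13/8)


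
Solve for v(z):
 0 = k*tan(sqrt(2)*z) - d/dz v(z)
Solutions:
 v(z) = C1 - sqrt(2)*k*log(cos(sqrt(2)*z))/2


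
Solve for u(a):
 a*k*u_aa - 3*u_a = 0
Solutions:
 u(a) = C1 + a^(((re(k) + 3)*re(k) + im(k)^2)/(re(k)^2 + im(k)^2))*(C2*sin(3*log(a)*Abs(im(k))/(re(k)^2 + im(k)^2)) + C3*cos(3*log(a)*im(k)/(re(k)^2 + im(k)^2)))


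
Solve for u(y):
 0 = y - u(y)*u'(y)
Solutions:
 u(y) = -sqrt(C1 + y^2)
 u(y) = sqrt(C1 + y^2)


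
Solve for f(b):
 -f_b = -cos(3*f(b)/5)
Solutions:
 -b - 5*log(sin(3*f(b)/5) - 1)/6 + 5*log(sin(3*f(b)/5) + 1)/6 = C1


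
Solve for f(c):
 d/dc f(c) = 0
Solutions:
 f(c) = C1


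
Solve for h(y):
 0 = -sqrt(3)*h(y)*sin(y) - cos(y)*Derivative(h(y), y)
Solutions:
 h(y) = C1*cos(y)^(sqrt(3))


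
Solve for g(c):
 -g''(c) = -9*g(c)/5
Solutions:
 g(c) = C1*exp(-3*sqrt(5)*c/5) + C2*exp(3*sqrt(5)*c/5)


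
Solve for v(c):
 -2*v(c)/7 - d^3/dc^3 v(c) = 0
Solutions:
 v(c) = C3*exp(-2^(1/3)*7^(2/3)*c/7) + (C1*sin(2^(1/3)*sqrt(3)*7^(2/3)*c/14) + C2*cos(2^(1/3)*sqrt(3)*7^(2/3)*c/14))*exp(2^(1/3)*7^(2/3)*c/14)


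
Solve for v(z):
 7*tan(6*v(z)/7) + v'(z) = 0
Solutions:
 v(z) = -7*asin(C1*exp(-6*z))/6 + 7*pi/6
 v(z) = 7*asin(C1*exp(-6*z))/6


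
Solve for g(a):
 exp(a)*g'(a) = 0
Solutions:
 g(a) = C1


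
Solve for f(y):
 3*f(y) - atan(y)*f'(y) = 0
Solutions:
 f(y) = C1*exp(3*Integral(1/atan(y), y))


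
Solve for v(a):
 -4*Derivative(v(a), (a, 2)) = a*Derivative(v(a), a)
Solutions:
 v(a) = C1 + C2*erf(sqrt(2)*a/4)


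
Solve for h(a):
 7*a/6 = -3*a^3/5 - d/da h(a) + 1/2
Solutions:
 h(a) = C1 - 3*a^4/20 - 7*a^2/12 + a/2


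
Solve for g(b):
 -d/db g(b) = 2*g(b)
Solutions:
 g(b) = C1*exp(-2*b)


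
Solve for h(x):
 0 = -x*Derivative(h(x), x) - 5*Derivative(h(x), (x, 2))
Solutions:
 h(x) = C1 + C2*erf(sqrt(10)*x/10)


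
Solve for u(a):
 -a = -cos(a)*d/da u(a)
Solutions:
 u(a) = C1 + Integral(a/cos(a), a)


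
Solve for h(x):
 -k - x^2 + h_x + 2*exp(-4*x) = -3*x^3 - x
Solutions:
 h(x) = C1 + k*x - 3*x^4/4 + x^3/3 - x^2/2 + exp(-4*x)/2


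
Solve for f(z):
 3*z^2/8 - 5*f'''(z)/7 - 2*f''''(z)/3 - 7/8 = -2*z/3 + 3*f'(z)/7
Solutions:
 f(z) = C1 + C2*exp(z*(-10 + 25/(42*sqrt(566) + 1007)^(1/3) + (42*sqrt(566) + 1007)^(1/3))/28)*sin(sqrt(3)*z*(-(42*sqrt(566) + 1007)^(1/3) + 25/(42*sqrt(566) + 1007)^(1/3))/28) + C3*exp(z*(-10 + 25/(42*sqrt(566) + 1007)^(1/3) + (42*sqrt(566) + 1007)^(1/3))/28)*cos(sqrt(3)*z*(-(42*sqrt(566) + 1007)^(1/3) + 25/(42*sqrt(566) + 1007)^(1/3))/28) + C4*exp(-z*(25/(42*sqrt(566) + 1007)^(1/3) + 5 + (42*sqrt(566) + 1007)^(1/3))/14) + 7*z^3/24 + 7*z^2/9 - 119*z/24


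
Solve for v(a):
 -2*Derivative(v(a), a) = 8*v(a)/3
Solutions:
 v(a) = C1*exp(-4*a/3)


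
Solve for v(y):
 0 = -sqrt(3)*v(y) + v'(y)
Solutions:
 v(y) = C1*exp(sqrt(3)*y)


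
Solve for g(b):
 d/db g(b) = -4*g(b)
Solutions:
 g(b) = C1*exp(-4*b)


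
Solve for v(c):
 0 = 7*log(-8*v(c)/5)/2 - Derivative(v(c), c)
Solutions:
 -2*Integral(1/(log(-_y) - log(5) + 3*log(2)), (_y, v(c)))/7 = C1 - c


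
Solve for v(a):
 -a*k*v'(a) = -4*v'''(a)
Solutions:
 v(a) = C1 + Integral(C2*airyai(2^(1/3)*a*k^(1/3)/2) + C3*airybi(2^(1/3)*a*k^(1/3)/2), a)


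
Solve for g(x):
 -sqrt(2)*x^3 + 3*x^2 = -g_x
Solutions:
 g(x) = C1 + sqrt(2)*x^4/4 - x^3


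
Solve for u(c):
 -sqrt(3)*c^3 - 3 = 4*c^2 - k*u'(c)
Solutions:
 u(c) = C1 + sqrt(3)*c^4/(4*k) + 4*c^3/(3*k) + 3*c/k


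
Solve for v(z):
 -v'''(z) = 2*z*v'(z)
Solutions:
 v(z) = C1 + Integral(C2*airyai(-2^(1/3)*z) + C3*airybi(-2^(1/3)*z), z)


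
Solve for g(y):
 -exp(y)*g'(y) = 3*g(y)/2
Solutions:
 g(y) = C1*exp(3*exp(-y)/2)


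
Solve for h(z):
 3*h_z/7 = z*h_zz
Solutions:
 h(z) = C1 + C2*z^(10/7)


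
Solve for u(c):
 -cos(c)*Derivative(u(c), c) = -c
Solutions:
 u(c) = C1 + Integral(c/cos(c), c)


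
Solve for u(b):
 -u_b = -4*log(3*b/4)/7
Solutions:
 u(b) = C1 + 4*b*log(b)/7 - 8*b*log(2)/7 - 4*b/7 + 4*b*log(3)/7


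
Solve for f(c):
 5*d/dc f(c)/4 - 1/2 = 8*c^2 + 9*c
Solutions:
 f(c) = C1 + 32*c^3/15 + 18*c^2/5 + 2*c/5


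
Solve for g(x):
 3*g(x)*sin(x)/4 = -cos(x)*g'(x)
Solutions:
 g(x) = C1*cos(x)^(3/4)


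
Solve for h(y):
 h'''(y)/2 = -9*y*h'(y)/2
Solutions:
 h(y) = C1 + Integral(C2*airyai(-3^(2/3)*y) + C3*airybi(-3^(2/3)*y), y)


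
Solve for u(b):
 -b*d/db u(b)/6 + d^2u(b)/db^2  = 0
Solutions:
 u(b) = C1 + C2*erfi(sqrt(3)*b/6)


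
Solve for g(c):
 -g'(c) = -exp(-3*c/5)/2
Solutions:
 g(c) = C1 - 5*exp(-3*c/5)/6


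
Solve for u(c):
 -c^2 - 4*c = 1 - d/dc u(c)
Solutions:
 u(c) = C1 + c^3/3 + 2*c^2 + c


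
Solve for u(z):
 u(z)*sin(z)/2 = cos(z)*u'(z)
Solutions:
 u(z) = C1/sqrt(cos(z))


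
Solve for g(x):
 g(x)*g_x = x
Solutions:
 g(x) = -sqrt(C1 + x^2)
 g(x) = sqrt(C1 + x^2)


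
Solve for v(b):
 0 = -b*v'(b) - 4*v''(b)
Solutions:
 v(b) = C1 + C2*erf(sqrt(2)*b/4)


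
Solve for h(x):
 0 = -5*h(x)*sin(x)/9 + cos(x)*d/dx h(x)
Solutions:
 h(x) = C1/cos(x)^(5/9)


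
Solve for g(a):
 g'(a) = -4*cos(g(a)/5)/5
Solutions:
 4*a/5 - 5*log(sin(g(a)/5) - 1)/2 + 5*log(sin(g(a)/5) + 1)/2 = C1


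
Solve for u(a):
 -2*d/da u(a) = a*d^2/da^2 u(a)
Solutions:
 u(a) = C1 + C2/a


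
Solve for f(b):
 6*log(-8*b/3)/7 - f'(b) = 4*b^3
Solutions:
 f(b) = C1 - b^4 + 6*b*log(-b)/7 + 6*b*(-log(3) - 1 + 3*log(2))/7


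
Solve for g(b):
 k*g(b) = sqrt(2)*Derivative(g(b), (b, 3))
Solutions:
 g(b) = C1*exp(2^(5/6)*b*k^(1/3)/2) + C2*exp(2^(5/6)*b*k^(1/3)*(-1 + sqrt(3)*I)/4) + C3*exp(-2^(5/6)*b*k^(1/3)*(1 + sqrt(3)*I)/4)


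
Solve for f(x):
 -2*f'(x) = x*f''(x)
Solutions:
 f(x) = C1 + C2/x


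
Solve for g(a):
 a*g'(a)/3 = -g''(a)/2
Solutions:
 g(a) = C1 + C2*erf(sqrt(3)*a/3)


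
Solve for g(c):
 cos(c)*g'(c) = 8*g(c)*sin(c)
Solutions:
 g(c) = C1/cos(c)^8


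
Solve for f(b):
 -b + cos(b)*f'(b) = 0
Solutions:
 f(b) = C1 + Integral(b/cos(b), b)


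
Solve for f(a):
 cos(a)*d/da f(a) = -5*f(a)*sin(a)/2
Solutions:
 f(a) = C1*cos(a)^(5/2)


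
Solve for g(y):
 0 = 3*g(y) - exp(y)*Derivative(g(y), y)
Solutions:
 g(y) = C1*exp(-3*exp(-y))


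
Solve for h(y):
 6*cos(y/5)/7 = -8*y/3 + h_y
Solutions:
 h(y) = C1 + 4*y^2/3 + 30*sin(y/5)/7


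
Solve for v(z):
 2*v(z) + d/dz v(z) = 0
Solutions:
 v(z) = C1*exp(-2*z)


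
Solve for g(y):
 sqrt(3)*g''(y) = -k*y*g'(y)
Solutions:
 g(y) = Piecewise((-sqrt(2)*3^(1/4)*sqrt(pi)*C1*erf(sqrt(2)*3^(3/4)*sqrt(k)*y/6)/(2*sqrt(k)) - C2, (k > 0) | (k < 0)), (-C1*y - C2, True))


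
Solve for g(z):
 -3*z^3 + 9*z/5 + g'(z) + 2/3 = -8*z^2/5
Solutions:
 g(z) = C1 + 3*z^4/4 - 8*z^3/15 - 9*z^2/10 - 2*z/3


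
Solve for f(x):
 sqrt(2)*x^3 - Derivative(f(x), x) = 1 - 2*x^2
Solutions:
 f(x) = C1 + sqrt(2)*x^4/4 + 2*x^3/3 - x


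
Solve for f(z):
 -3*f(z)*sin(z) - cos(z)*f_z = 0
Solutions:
 f(z) = C1*cos(z)^3


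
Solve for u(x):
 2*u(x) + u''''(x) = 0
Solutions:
 u(x) = (C1*sin(2^(3/4)*x/2) + C2*cos(2^(3/4)*x/2))*exp(-2^(3/4)*x/2) + (C3*sin(2^(3/4)*x/2) + C4*cos(2^(3/4)*x/2))*exp(2^(3/4)*x/2)


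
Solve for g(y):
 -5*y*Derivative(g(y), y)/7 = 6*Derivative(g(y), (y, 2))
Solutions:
 g(y) = C1 + C2*erf(sqrt(105)*y/42)


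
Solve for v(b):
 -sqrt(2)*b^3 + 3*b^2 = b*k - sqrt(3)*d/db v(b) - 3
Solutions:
 v(b) = C1 + sqrt(6)*b^4/12 - sqrt(3)*b^3/3 + sqrt(3)*b^2*k/6 - sqrt(3)*b


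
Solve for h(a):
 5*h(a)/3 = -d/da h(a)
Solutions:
 h(a) = C1*exp(-5*a/3)


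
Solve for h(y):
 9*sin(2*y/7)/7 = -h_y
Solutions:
 h(y) = C1 + 9*cos(2*y/7)/2


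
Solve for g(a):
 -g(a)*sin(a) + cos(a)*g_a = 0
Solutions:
 g(a) = C1/cos(a)


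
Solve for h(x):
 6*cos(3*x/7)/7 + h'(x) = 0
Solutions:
 h(x) = C1 - 2*sin(3*x/7)


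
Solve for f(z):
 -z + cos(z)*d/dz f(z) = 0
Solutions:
 f(z) = C1 + Integral(z/cos(z), z)


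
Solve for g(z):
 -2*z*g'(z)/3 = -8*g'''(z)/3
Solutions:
 g(z) = C1 + Integral(C2*airyai(2^(1/3)*z/2) + C3*airybi(2^(1/3)*z/2), z)


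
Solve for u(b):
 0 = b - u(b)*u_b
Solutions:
 u(b) = -sqrt(C1 + b^2)
 u(b) = sqrt(C1 + b^2)


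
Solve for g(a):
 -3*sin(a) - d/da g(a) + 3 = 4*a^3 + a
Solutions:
 g(a) = C1 - a^4 - a^2/2 + 3*a + 3*cos(a)


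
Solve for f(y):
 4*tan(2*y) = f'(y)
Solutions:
 f(y) = C1 - 2*log(cos(2*y))


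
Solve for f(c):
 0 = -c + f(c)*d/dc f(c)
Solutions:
 f(c) = -sqrt(C1 + c^2)
 f(c) = sqrt(C1 + c^2)


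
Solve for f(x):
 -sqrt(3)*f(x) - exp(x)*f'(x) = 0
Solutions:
 f(x) = C1*exp(sqrt(3)*exp(-x))


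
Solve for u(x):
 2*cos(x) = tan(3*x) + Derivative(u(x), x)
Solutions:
 u(x) = C1 + log(cos(3*x))/3 + 2*sin(x)


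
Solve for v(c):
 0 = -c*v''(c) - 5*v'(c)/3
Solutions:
 v(c) = C1 + C2/c^(2/3)


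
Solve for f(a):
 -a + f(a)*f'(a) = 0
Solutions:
 f(a) = -sqrt(C1 + a^2)
 f(a) = sqrt(C1 + a^2)


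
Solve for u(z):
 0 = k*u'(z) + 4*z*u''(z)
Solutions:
 u(z) = C1 + z^(1 - re(k)/4)*(C2*sin(log(z)*Abs(im(k))/4) + C3*cos(log(z)*im(k)/4))


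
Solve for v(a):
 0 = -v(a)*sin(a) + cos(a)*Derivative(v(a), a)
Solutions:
 v(a) = C1/cos(a)


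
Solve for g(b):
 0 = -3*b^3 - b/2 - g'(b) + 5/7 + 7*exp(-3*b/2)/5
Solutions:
 g(b) = C1 - 3*b^4/4 - b^2/4 + 5*b/7 - 14*exp(-3*b/2)/15


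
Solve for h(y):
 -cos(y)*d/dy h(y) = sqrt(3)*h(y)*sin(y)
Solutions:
 h(y) = C1*cos(y)^(sqrt(3))


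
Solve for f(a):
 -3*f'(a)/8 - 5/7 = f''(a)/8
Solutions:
 f(a) = C1 + C2*exp(-3*a) - 40*a/21


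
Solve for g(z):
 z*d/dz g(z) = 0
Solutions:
 g(z) = C1


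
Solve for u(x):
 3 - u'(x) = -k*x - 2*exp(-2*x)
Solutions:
 u(x) = C1 + k*x^2/2 + 3*x - exp(-2*x)


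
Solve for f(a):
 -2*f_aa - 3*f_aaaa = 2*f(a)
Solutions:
 f(a) = (C1*sin(2^(1/4)*3^(3/4)*a*cos(atan(sqrt(5))/2)/3) + C2*cos(2^(1/4)*3^(3/4)*a*cos(atan(sqrt(5))/2)/3))*exp(-2^(1/4)*3^(3/4)*a*sin(atan(sqrt(5))/2)/3) + (C3*sin(2^(1/4)*3^(3/4)*a*cos(atan(sqrt(5))/2)/3) + C4*cos(2^(1/4)*3^(3/4)*a*cos(atan(sqrt(5))/2)/3))*exp(2^(1/4)*3^(3/4)*a*sin(atan(sqrt(5))/2)/3)


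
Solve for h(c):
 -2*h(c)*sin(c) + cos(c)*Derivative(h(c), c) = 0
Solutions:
 h(c) = C1/cos(c)^2


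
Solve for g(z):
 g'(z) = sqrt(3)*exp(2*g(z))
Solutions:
 g(z) = log(-sqrt(-1/(C1 + sqrt(3)*z))) - log(2)/2
 g(z) = log(-1/(C1 + sqrt(3)*z))/2 - log(2)/2


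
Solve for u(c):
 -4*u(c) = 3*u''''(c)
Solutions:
 u(c) = (C1*sin(3^(3/4)*c/3) + C2*cos(3^(3/4)*c/3))*exp(-3^(3/4)*c/3) + (C3*sin(3^(3/4)*c/3) + C4*cos(3^(3/4)*c/3))*exp(3^(3/4)*c/3)


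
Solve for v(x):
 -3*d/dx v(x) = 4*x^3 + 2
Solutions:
 v(x) = C1 - x^4/3 - 2*x/3


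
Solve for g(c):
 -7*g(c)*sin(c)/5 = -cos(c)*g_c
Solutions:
 g(c) = C1/cos(c)^(7/5)


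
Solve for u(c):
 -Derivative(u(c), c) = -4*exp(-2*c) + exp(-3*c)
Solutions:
 u(c) = C1 - 2*exp(-2*c) + exp(-3*c)/3


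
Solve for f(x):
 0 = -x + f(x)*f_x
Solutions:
 f(x) = -sqrt(C1 + x^2)
 f(x) = sqrt(C1 + x^2)


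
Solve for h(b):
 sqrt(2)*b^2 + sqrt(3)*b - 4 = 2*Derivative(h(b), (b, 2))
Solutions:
 h(b) = C1 + C2*b + sqrt(2)*b^4/24 + sqrt(3)*b^3/12 - b^2


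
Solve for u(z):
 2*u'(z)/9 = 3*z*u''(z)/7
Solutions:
 u(z) = C1 + C2*z^(41/27)


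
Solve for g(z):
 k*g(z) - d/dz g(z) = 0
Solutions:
 g(z) = C1*exp(k*z)


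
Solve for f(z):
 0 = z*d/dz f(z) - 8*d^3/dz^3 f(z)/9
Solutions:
 f(z) = C1 + Integral(C2*airyai(3^(2/3)*z/2) + C3*airybi(3^(2/3)*z/2), z)


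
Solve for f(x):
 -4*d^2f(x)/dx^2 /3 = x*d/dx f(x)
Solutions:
 f(x) = C1 + C2*erf(sqrt(6)*x/4)


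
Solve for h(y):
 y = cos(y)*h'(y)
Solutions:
 h(y) = C1 + Integral(y/cos(y), y)


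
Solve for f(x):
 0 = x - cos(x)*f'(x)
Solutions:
 f(x) = C1 + Integral(x/cos(x), x)


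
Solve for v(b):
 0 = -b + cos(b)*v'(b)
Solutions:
 v(b) = C1 + Integral(b/cos(b), b)


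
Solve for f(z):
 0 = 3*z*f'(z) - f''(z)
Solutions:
 f(z) = C1 + C2*erfi(sqrt(6)*z/2)


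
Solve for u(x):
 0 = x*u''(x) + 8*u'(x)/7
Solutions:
 u(x) = C1 + C2/x^(1/7)


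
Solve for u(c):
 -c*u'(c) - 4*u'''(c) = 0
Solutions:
 u(c) = C1 + Integral(C2*airyai(-2^(1/3)*c/2) + C3*airybi(-2^(1/3)*c/2), c)


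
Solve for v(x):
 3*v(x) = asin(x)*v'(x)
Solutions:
 v(x) = C1*exp(3*Integral(1/asin(x), x))


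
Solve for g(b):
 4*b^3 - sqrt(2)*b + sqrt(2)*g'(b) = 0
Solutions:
 g(b) = C1 - sqrt(2)*b^4/2 + b^2/2


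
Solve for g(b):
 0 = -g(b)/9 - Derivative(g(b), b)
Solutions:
 g(b) = C1*exp(-b/9)


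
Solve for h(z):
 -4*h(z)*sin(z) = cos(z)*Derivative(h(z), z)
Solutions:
 h(z) = C1*cos(z)^4


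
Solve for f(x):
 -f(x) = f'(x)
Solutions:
 f(x) = C1*exp(-x)


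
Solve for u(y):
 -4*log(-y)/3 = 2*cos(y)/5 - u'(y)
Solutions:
 u(y) = C1 + 4*y*log(-y)/3 - 4*y/3 + 2*sin(y)/5


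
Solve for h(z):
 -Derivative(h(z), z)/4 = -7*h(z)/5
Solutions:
 h(z) = C1*exp(28*z/5)


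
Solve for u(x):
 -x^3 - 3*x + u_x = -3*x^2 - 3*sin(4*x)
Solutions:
 u(x) = C1 + x^4/4 - x^3 + 3*x^2/2 + 3*cos(4*x)/4


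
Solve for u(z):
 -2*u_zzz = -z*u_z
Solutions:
 u(z) = C1 + Integral(C2*airyai(2^(2/3)*z/2) + C3*airybi(2^(2/3)*z/2), z)


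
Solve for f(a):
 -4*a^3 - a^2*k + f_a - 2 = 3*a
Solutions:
 f(a) = C1 + a^4 + a^3*k/3 + 3*a^2/2 + 2*a


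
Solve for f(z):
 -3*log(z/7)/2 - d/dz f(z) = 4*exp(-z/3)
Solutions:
 f(z) = C1 - 3*z*log(z)/2 + 3*z*(1 + log(7))/2 + 12*exp(-z/3)


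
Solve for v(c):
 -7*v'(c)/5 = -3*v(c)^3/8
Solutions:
 v(c) = -2*sqrt(7)*sqrt(-1/(C1 + 15*c))
 v(c) = 2*sqrt(7)*sqrt(-1/(C1 + 15*c))


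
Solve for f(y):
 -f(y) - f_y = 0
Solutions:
 f(y) = C1*exp(-y)


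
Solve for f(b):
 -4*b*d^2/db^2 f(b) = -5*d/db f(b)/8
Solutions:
 f(b) = C1 + C2*b^(37/32)


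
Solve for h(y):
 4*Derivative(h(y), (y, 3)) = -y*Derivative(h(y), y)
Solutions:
 h(y) = C1 + Integral(C2*airyai(-2^(1/3)*y/2) + C3*airybi(-2^(1/3)*y/2), y)


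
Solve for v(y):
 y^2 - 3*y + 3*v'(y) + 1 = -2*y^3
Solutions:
 v(y) = C1 - y^4/6 - y^3/9 + y^2/2 - y/3


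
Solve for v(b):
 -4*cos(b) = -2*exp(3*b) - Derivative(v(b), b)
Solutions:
 v(b) = C1 - 2*exp(3*b)/3 + 4*sin(b)


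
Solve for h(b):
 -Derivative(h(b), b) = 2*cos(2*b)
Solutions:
 h(b) = C1 - sin(2*b)


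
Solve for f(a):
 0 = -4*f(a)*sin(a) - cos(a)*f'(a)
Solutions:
 f(a) = C1*cos(a)^4


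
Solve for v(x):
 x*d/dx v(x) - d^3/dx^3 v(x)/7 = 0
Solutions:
 v(x) = C1 + Integral(C2*airyai(7^(1/3)*x) + C3*airybi(7^(1/3)*x), x)


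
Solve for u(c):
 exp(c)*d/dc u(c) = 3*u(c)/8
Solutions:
 u(c) = C1*exp(-3*exp(-c)/8)


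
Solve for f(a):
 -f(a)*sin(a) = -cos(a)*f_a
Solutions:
 f(a) = C1/cos(a)


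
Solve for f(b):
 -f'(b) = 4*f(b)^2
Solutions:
 f(b) = 1/(C1 + 4*b)


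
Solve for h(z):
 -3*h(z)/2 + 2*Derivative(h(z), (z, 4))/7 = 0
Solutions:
 h(z) = C1*exp(-sqrt(2)*21^(1/4)*z/2) + C2*exp(sqrt(2)*21^(1/4)*z/2) + C3*sin(sqrt(2)*21^(1/4)*z/2) + C4*cos(sqrt(2)*21^(1/4)*z/2)


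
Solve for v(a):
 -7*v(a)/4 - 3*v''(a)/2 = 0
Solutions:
 v(a) = C1*sin(sqrt(42)*a/6) + C2*cos(sqrt(42)*a/6)


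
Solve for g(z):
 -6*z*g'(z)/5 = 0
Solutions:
 g(z) = C1


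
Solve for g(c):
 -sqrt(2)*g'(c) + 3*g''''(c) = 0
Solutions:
 g(c) = C1 + C4*exp(2^(1/6)*3^(2/3)*c/3) + (C2*sin(6^(1/6)*c/2) + C3*cos(6^(1/6)*c/2))*exp(-2^(1/6)*3^(2/3)*c/6)


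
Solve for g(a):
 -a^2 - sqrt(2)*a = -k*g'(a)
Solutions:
 g(a) = C1 + a^3/(3*k) + sqrt(2)*a^2/(2*k)


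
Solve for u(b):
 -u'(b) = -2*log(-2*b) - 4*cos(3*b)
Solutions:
 u(b) = C1 + 2*b*log(-b) - 2*b + 2*b*log(2) + 4*sin(3*b)/3


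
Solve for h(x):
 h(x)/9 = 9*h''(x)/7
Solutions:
 h(x) = C1*exp(-sqrt(7)*x/9) + C2*exp(sqrt(7)*x/9)


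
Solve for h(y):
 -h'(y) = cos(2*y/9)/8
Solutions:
 h(y) = C1 - 9*sin(2*y/9)/16


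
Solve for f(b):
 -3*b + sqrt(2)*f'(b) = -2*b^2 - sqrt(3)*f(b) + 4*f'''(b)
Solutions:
 f(b) = C1*exp(-b*(sqrt(6)/(sqrt(81 - 2*sqrt(2)) + 9)^(1/3) + sqrt(3)*(sqrt(81 - 2*sqrt(2)) + 9)^(1/3))/12)*sin(b*(-sqrt(2)/(sqrt(81 - 2*sqrt(2)) + 9)^(1/3) + (sqrt(81 - 2*sqrt(2)) + 9)^(1/3))/4) + C2*exp(-b*(sqrt(6)/(sqrt(81 - 2*sqrt(2)) + 9)^(1/3) + sqrt(3)*(sqrt(81 - 2*sqrt(2)) + 9)^(1/3))/12)*cos(b*(-sqrt(2)/(sqrt(81 - 2*sqrt(2)) + 9)^(1/3) + (sqrt(81 - 2*sqrt(2)) + 9)^(1/3))/4) + C3*exp(b*(sqrt(6)/(sqrt(81 - 2*sqrt(2)) + 9)^(1/3) + sqrt(3)*(sqrt(81 - 2*sqrt(2)) + 9)^(1/3))/6) - 2*sqrt(3)*b^2/3 + sqrt(3)*b + 4*sqrt(2)*b/3 - 8*sqrt(3)/9 - sqrt(2)


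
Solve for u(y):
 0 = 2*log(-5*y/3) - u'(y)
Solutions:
 u(y) = C1 + 2*y*log(-y) + 2*y*(-log(3) - 1 + log(5))


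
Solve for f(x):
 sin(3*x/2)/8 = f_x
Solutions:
 f(x) = C1 - cos(3*x/2)/12


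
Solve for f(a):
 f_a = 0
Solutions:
 f(a) = C1


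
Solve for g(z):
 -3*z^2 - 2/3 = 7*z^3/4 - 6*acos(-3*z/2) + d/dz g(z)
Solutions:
 g(z) = C1 - 7*z^4/16 - z^3 + 6*z*acos(-3*z/2) - 2*z/3 + 2*sqrt(4 - 9*z^2)


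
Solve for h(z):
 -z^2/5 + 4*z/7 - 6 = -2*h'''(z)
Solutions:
 h(z) = C1 + C2*z + C3*z^2 + z^5/600 - z^4/84 + z^3/2


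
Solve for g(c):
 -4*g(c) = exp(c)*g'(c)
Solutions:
 g(c) = C1*exp(4*exp(-c))


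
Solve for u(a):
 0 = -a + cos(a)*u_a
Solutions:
 u(a) = C1 + Integral(a/cos(a), a)


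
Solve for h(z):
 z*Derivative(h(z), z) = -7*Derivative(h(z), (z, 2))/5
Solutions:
 h(z) = C1 + C2*erf(sqrt(70)*z/14)


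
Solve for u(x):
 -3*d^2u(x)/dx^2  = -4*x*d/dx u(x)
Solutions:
 u(x) = C1 + C2*erfi(sqrt(6)*x/3)


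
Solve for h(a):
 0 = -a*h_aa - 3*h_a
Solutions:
 h(a) = C1 + C2/a^2


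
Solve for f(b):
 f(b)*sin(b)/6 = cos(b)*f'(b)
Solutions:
 f(b) = C1/cos(b)^(1/6)


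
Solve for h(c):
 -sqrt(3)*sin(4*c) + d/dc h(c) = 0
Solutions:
 h(c) = C1 - sqrt(3)*cos(4*c)/4


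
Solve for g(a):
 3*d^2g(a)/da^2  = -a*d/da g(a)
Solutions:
 g(a) = C1 + C2*erf(sqrt(6)*a/6)


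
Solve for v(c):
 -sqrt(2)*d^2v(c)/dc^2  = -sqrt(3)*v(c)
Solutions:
 v(c) = C1*exp(-2^(3/4)*3^(1/4)*c/2) + C2*exp(2^(3/4)*3^(1/4)*c/2)


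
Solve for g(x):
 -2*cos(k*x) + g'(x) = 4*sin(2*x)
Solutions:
 g(x) = C1 - 2*cos(2*x) + 2*sin(k*x)/k


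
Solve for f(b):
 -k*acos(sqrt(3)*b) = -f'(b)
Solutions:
 f(b) = C1 + k*(b*acos(sqrt(3)*b) - sqrt(3)*sqrt(1 - 3*b^2)/3)


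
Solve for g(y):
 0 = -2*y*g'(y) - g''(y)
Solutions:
 g(y) = C1 + C2*erf(y)


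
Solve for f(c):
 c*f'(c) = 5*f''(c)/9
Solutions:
 f(c) = C1 + C2*erfi(3*sqrt(10)*c/10)


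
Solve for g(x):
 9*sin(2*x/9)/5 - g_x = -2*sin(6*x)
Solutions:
 g(x) = C1 - 81*cos(2*x/9)/10 - cos(6*x)/3


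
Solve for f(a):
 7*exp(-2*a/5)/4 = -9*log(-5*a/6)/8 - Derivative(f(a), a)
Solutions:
 f(a) = C1 - 9*a*log(-a)/8 + 9*a*(-log(5) + 1 + log(6))/8 + 35*exp(-2*a/5)/8


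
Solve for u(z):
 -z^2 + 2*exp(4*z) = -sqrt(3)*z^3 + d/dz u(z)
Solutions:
 u(z) = C1 + sqrt(3)*z^4/4 - z^3/3 + exp(4*z)/2


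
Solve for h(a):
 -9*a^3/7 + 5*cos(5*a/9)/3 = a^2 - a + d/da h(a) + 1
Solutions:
 h(a) = C1 - 9*a^4/28 - a^3/3 + a^2/2 - a + 3*sin(5*a/9)


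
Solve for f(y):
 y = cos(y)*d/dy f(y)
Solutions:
 f(y) = C1 + Integral(y/cos(y), y)


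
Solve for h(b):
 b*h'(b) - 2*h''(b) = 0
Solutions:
 h(b) = C1 + C2*erfi(b/2)


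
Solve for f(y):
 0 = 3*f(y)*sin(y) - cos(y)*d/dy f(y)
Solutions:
 f(y) = C1/cos(y)^3


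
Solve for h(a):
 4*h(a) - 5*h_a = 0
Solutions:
 h(a) = C1*exp(4*a/5)


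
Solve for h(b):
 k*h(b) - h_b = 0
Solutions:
 h(b) = C1*exp(b*k)


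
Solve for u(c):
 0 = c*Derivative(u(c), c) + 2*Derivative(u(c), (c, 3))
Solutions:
 u(c) = C1 + Integral(C2*airyai(-2^(2/3)*c/2) + C3*airybi(-2^(2/3)*c/2), c)


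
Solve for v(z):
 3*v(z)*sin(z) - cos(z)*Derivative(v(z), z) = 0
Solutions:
 v(z) = C1/cos(z)^3


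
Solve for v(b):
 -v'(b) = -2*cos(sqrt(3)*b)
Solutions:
 v(b) = C1 + 2*sqrt(3)*sin(sqrt(3)*b)/3


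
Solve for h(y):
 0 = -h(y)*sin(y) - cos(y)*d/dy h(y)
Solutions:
 h(y) = C1*cos(y)


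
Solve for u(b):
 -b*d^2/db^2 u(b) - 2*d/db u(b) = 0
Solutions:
 u(b) = C1 + C2/b


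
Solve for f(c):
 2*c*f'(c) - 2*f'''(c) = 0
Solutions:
 f(c) = C1 + Integral(C2*airyai(c) + C3*airybi(c), c)


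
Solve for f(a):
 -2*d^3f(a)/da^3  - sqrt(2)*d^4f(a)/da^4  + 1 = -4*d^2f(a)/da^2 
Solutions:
 f(a) = C1 + C2*a + C3*exp(sqrt(2)*a*(-1 + sqrt(1 + 4*sqrt(2)))/2) + C4*exp(-sqrt(2)*a*(1 + sqrt(1 + 4*sqrt(2)))/2) - a^2/8


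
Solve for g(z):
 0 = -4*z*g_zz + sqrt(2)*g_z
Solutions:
 g(z) = C1 + C2*z^(sqrt(2)/4 + 1)


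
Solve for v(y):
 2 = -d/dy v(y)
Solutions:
 v(y) = C1 - 2*y


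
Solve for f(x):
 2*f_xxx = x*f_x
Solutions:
 f(x) = C1 + Integral(C2*airyai(2^(2/3)*x/2) + C3*airybi(2^(2/3)*x/2), x)


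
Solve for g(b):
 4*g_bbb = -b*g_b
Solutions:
 g(b) = C1 + Integral(C2*airyai(-2^(1/3)*b/2) + C3*airybi(-2^(1/3)*b/2), b)


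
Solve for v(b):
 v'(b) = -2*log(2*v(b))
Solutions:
 Integral(1/(log(_y) + log(2)), (_y, v(b)))/2 = C1 - b


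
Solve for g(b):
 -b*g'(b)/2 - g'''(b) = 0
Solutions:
 g(b) = C1 + Integral(C2*airyai(-2^(2/3)*b/2) + C3*airybi(-2^(2/3)*b/2), b)


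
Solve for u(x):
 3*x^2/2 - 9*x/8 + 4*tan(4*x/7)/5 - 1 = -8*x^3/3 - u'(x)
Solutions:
 u(x) = C1 - 2*x^4/3 - x^3/2 + 9*x^2/16 + x + 7*log(cos(4*x/7))/5


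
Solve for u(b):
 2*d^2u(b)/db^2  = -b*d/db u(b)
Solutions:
 u(b) = C1 + C2*erf(b/2)


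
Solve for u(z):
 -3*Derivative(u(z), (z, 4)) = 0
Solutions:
 u(z) = C1 + C2*z + C3*z^2 + C4*z^3


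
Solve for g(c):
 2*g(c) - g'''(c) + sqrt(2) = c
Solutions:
 g(c) = C3*exp(2^(1/3)*c) + c/2 + (C1*sin(2^(1/3)*sqrt(3)*c/2) + C2*cos(2^(1/3)*sqrt(3)*c/2))*exp(-2^(1/3)*c/2) - sqrt(2)/2


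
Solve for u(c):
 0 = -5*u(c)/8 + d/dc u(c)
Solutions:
 u(c) = C1*exp(5*c/8)


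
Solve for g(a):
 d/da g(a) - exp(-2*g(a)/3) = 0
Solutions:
 g(a) = 3*log(-sqrt(C1 + a)) - 3*log(3) + 3*log(6)/2
 g(a) = 3*log(C1 + a)/2 - 3*log(3) + 3*log(6)/2


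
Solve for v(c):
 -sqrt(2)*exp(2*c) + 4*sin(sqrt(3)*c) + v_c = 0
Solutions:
 v(c) = C1 + sqrt(2)*exp(2*c)/2 + 4*sqrt(3)*cos(sqrt(3)*c)/3


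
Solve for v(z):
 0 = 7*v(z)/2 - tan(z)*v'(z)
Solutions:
 v(z) = C1*sin(z)^(7/2)


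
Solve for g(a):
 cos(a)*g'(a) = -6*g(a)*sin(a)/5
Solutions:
 g(a) = C1*cos(a)^(6/5)


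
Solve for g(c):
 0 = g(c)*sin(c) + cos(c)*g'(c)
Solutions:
 g(c) = C1*cos(c)


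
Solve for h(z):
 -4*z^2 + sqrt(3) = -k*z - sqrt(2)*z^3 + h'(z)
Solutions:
 h(z) = C1 + k*z^2/2 + sqrt(2)*z^4/4 - 4*z^3/3 + sqrt(3)*z


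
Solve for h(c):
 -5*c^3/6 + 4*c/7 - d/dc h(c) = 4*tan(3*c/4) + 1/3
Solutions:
 h(c) = C1 - 5*c^4/24 + 2*c^2/7 - c/3 + 16*log(cos(3*c/4))/3


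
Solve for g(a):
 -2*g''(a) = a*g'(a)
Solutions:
 g(a) = C1 + C2*erf(a/2)


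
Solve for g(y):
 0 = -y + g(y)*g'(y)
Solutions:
 g(y) = -sqrt(C1 + y^2)
 g(y) = sqrt(C1 + y^2)


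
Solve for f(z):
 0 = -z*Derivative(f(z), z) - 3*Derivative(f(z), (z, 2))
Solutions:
 f(z) = C1 + C2*erf(sqrt(6)*z/6)


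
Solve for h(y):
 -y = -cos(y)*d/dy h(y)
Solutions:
 h(y) = C1 + Integral(y/cos(y), y)


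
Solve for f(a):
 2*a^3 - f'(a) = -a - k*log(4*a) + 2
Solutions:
 f(a) = C1 + a^4/2 + a^2/2 + a*k*log(a) - a*k + a*k*log(4) - 2*a


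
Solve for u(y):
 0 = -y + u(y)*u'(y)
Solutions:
 u(y) = -sqrt(C1 + y^2)
 u(y) = sqrt(C1 + y^2)


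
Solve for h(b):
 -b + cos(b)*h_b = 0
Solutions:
 h(b) = C1 + Integral(b/cos(b), b)


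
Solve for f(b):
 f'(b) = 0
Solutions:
 f(b) = C1


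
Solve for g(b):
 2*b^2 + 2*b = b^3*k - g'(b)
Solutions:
 g(b) = C1 + b^4*k/4 - 2*b^3/3 - b^2


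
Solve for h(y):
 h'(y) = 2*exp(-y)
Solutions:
 h(y) = C1 - 2*exp(-y)


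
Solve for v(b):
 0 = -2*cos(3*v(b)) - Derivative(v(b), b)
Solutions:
 v(b) = -asin((C1 + exp(12*b))/(C1 - exp(12*b)))/3 + pi/3
 v(b) = asin((C1 + exp(12*b))/(C1 - exp(12*b)))/3


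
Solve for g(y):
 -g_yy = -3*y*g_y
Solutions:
 g(y) = C1 + C2*erfi(sqrt(6)*y/2)


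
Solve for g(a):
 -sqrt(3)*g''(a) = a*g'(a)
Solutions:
 g(a) = C1 + C2*erf(sqrt(2)*3^(3/4)*a/6)


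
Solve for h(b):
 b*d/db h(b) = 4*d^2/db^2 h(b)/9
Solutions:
 h(b) = C1 + C2*erfi(3*sqrt(2)*b/4)


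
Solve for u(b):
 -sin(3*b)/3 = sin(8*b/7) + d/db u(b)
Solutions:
 u(b) = C1 + 7*cos(8*b/7)/8 + cos(3*b)/9


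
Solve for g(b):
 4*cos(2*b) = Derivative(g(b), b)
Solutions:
 g(b) = C1 + 2*sin(2*b)


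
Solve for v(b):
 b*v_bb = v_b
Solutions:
 v(b) = C1 + C2*b^2


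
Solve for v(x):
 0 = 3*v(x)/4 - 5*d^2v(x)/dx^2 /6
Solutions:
 v(x) = C1*exp(-3*sqrt(10)*x/10) + C2*exp(3*sqrt(10)*x/10)


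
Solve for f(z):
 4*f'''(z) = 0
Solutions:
 f(z) = C1 + C2*z + C3*z^2


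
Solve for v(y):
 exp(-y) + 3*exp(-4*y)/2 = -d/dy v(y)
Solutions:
 v(y) = C1 + exp(-y) + 3*exp(-4*y)/8


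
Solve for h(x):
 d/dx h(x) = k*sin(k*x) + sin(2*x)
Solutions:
 h(x) = C1 - cos(2*x)/2 - cos(k*x)


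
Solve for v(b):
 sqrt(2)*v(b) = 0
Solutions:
 v(b) = 0


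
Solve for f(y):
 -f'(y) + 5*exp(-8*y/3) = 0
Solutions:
 f(y) = C1 - 15*exp(-8*y/3)/8


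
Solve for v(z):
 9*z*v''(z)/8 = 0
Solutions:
 v(z) = C1 + C2*z


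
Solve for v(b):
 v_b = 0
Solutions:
 v(b) = C1


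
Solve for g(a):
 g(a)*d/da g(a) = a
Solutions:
 g(a) = -sqrt(C1 + a^2)
 g(a) = sqrt(C1 + a^2)


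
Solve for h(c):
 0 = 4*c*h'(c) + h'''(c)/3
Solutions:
 h(c) = C1 + Integral(C2*airyai(-12^(1/3)*c) + C3*airybi(-12^(1/3)*c), c)


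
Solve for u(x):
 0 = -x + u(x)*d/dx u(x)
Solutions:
 u(x) = -sqrt(C1 + x^2)
 u(x) = sqrt(C1 + x^2)


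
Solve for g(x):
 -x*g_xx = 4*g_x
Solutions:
 g(x) = C1 + C2/x^3


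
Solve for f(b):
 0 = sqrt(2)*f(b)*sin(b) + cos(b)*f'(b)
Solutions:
 f(b) = C1*cos(b)^(sqrt(2))


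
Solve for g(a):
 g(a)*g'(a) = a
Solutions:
 g(a) = -sqrt(C1 + a^2)
 g(a) = sqrt(C1 + a^2)


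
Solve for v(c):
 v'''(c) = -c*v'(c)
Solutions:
 v(c) = C1 + Integral(C2*airyai(-c) + C3*airybi(-c), c)


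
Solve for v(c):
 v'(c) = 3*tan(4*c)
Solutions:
 v(c) = C1 - 3*log(cos(4*c))/4


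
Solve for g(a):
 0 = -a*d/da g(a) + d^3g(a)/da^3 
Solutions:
 g(a) = C1 + Integral(C2*airyai(a) + C3*airybi(a), a)


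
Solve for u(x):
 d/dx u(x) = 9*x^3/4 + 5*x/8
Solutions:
 u(x) = C1 + 9*x^4/16 + 5*x^2/16


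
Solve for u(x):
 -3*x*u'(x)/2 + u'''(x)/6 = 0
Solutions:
 u(x) = C1 + Integral(C2*airyai(3^(2/3)*x) + C3*airybi(3^(2/3)*x), x)


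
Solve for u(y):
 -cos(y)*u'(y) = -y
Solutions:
 u(y) = C1 + Integral(y/cos(y), y)


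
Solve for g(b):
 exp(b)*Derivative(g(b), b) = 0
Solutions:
 g(b) = C1


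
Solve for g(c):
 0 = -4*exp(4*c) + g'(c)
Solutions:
 g(c) = C1 + exp(4*c)


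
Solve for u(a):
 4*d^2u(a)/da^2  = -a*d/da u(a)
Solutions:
 u(a) = C1 + C2*erf(sqrt(2)*a/4)


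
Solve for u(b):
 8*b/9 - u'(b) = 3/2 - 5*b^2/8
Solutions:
 u(b) = C1 + 5*b^3/24 + 4*b^2/9 - 3*b/2


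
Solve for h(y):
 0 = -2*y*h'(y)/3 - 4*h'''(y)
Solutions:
 h(y) = C1 + Integral(C2*airyai(-6^(2/3)*y/6) + C3*airybi(-6^(2/3)*y/6), y)


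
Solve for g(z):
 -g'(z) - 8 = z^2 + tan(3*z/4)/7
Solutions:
 g(z) = C1 - z^3/3 - 8*z + 4*log(cos(3*z/4))/21


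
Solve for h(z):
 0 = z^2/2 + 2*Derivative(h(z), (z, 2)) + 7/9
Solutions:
 h(z) = C1 + C2*z - z^4/48 - 7*z^2/36


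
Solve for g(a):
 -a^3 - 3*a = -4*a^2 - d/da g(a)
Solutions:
 g(a) = C1 + a^4/4 - 4*a^3/3 + 3*a^2/2


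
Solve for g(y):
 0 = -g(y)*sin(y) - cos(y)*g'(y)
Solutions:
 g(y) = C1*cos(y)


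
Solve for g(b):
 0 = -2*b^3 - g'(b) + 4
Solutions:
 g(b) = C1 - b^4/2 + 4*b


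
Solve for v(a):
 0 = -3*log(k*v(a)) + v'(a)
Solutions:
 li(k*v(a))/k = C1 + 3*a


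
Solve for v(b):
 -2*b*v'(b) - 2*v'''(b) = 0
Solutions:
 v(b) = C1 + Integral(C2*airyai(-b) + C3*airybi(-b), b)


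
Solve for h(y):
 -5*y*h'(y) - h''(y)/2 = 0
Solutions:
 h(y) = C1 + C2*erf(sqrt(5)*y)


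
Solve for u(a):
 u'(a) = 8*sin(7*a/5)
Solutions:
 u(a) = C1 - 40*cos(7*a/5)/7


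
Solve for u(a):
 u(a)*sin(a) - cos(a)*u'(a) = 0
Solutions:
 u(a) = C1/cos(a)


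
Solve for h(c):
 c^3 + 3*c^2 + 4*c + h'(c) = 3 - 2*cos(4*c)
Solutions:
 h(c) = C1 - c^4/4 - c^3 - 2*c^2 + 3*c - sin(4*c)/2


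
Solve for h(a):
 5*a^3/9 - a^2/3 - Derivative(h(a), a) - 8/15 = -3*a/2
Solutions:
 h(a) = C1 + 5*a^4/36 - a^3/9 + 3*a^2/4 - 8*a/15


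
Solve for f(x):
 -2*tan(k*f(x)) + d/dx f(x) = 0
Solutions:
 f(x) = Piecewise((-asin(exp(C1*k + 2*k*x))/k + pi/k, Ne(k, 0)), (nan, True))
 f(x) = Piecewise((asin(exp(C1*k + 2*k*x))/k, Ne(k, 0)), (nan, True))


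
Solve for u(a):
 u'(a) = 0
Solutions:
 u(a) = C1


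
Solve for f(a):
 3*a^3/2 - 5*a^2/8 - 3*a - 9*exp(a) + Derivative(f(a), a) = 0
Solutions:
 f(a) = C1 - 3*a^4/8 + 5*a^3/24 + 3*a^2/2 + 9*exp(a)


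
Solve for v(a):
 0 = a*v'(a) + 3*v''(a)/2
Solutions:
 v(a) = C1 + C2*erf(sqrt(3)*a/3)


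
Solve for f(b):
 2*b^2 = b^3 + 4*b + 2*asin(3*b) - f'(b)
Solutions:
 f(b) = C1 + b^4/4 - 2*b^3/3 + 2*b^2 + 2*b*asin(3*b) + 2*sqrt(1 - 9*b^2)/3


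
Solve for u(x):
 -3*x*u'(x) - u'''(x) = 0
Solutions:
 u(x) = C1 + Integral(C2*airyai(-3^(1/3)*x) + C3*airybi(-3^(1/3)*x), x)


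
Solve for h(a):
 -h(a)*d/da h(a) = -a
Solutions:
 h(a) = -sqrt(C1 + a^2)
 h(a) = sqrt(C1 + a^2)


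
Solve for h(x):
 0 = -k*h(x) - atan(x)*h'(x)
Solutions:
 h(x) = C1*exp(-k*Integral(1/atan(x), x))


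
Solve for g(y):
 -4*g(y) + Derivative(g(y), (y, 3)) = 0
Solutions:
 g(y) = C3*exp(2^(2/3)*y) + (C1*sin(2^(2/3)*sqrt(3)*y/2) + C2*cos(2^(2/3)*sqrt(3)*y/2))*exp(-2^(2/3)*y/2)


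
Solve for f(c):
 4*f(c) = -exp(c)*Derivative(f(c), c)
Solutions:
 f(c) = C1*exp(4*exp(-c))


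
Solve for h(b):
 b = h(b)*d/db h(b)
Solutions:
 h(b) = -sqrt(C1 + b^2)
 h(b) = sqrt(C1 + b^2)


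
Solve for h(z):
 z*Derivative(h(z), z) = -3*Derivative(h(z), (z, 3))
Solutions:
 h(z) = C1 + Integral(C2*airyai(-3^(2/3)*z/3) + C3*airybi(-3^(2/3)*z/3), z)
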